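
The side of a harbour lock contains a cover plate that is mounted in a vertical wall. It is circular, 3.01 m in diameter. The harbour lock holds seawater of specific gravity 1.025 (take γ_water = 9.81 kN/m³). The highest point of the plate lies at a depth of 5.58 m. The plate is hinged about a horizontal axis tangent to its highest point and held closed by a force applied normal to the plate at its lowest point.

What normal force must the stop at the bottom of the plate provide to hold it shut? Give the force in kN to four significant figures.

γ = 1.025 × 9.81 = 10.05525 kN/m³.
The centroid is at the centre, 1.505 m below the top of the plate, so the centroid depth is h_c = 5.58 + 1.505 = 7.085 m.
A = π(1.505)² = 7.11579 m².
Resultant F = γ·h_c·A = 10.05525 × 7.085 × 7.11579 = 506.939 kN.
I_c = πr⁴/4 = π × 1.505⁴/4 = 4.02936 m⁴.
Centre of pressure: y_p = y_c + I_c/(y_c·A) = 7.085 + 4.02936/(7.085 × 7.11579) = 7.085 + 0.0799232 = 7.16492 m along the plane.
The resultant acts 1.505 + 0.0799232 = 1.58492 m (along the plate) below the hinge at the top edge, so the moment about the hinge is M = F × 1.58492 = 506.939 × 1.58492 = 803.458 kN·m.
A normal force at the bottom, 3.01 m from the hinge, must supply this moment: P = 803.458/3.01 = 266.93 kN.

P ≈ 266.9 kN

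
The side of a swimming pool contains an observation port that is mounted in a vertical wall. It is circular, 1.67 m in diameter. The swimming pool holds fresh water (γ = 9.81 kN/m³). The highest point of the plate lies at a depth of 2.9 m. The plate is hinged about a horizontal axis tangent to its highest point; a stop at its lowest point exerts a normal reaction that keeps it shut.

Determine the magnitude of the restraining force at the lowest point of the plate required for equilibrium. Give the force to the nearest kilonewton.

γ = 9.81 kN/m³.
The centroid is at the centre, 0.835 m below the top of the plate, so the centroid depth is h_c = 2.9 + 0.835 = 3.735 m.
A = π(0.835)² = 2.1904 m².
Resultant F = γ·h_c·A = 9.81 × 3.735 × 2.1904 = 80.257 kN.
I_c = πr⁴/4 = π × 0.835⁴/4 = 0.3818 m⁴.
Centre of pressure: y_p = y_c + I_c/(y_c·A) = 3.735 + 0.3818/(3.735 × 2.1904) = 3.735 + 0.0466683 = 3.78167 m along the plane.
The resultant acts 0.835 + 0.0466683 = 0.881668 m (along the plate) below the hinge at the top edge, so the moment about the hinge is M = F × 0.881668 = 80.257 × 0.881668 = 70.76 kN·m.
A normal force at the bottom, 1.67 m from the hinge, must supply this moment: P = 70.76/1.67 = 42.3713 kN.

P ≈ 42 kN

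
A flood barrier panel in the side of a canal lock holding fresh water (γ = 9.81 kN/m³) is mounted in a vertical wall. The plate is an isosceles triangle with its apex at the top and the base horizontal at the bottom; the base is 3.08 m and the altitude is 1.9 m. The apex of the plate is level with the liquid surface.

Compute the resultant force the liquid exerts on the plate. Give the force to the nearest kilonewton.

γ = 9.81 kN/m³.
With the apex up, the centroid sits 2h/3 = 2 × 1.9/3 = 1.26667 m below the apex, so the centroid depth is h_c = 1.26667 m.
A = ½ × 3.08 × 1.9 = 2.926 m².
Resultant F = γ·h_c·A = 9.81 × 1.26667 × 2.926 = 36.3586 kN.

F ≈ 36 kN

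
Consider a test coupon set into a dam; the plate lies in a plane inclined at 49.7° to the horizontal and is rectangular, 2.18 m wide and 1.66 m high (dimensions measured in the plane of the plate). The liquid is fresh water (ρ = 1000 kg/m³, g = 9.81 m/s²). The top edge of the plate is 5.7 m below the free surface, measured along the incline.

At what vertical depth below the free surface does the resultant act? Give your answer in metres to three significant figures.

γ = ρg = 1000 × 9.81 = 9810 N/m³ = 9.81 kN/m³.
Let θ = 49.7° be the plate's angle to the horizontal; measure y along the incline from where the plane meets the free surface. Vertical depth h = y·sinθ with sinθ = 0.762668.
The centroid lies 1.66/2 = 0.83 m below the top edge, so y_c = 5.7 + 0.83 = 6.53 m and h_c = 6.53 × 0.762668 = 4.98022 m.
A = 2.18 × 1.66 = 3.6188 m².
Resultant F = γ·h_c·A = 9.81 × 4.98022 × 3.6188 = 176.8 kN.
I_c = b·h³/12 = 2.18 × 1.66³/12 = 0.830997 m⁴.
Centre of pressure: y_p = y_c + I_c/(y_c·A) = 6.53 + 0.830997/(6.53 × 3.6188) = 6.53 + 0.0351659 = 6.56517 m along the plane.
Vertically, h_p = y_p·sinθ = 6.56517 × 0.762668 = 5.00705 m.

h_p = 5.01 m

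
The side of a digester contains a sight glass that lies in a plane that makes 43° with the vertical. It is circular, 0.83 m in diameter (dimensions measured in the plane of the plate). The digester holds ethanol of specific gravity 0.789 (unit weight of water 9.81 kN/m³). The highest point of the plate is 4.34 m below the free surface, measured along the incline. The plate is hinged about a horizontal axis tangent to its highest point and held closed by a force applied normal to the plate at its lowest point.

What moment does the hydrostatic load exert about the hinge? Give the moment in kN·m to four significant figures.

M ≈ 6.176 kN·m

γ = 0.789 × 9.81 = 7.74009 kN/m³.
The plate makes 43° with the vertical, i.e. θ = 90° − 43° = 47° to the horizontal. Measuring y along the incline from the free-surface line, vertical depth h = y·sinθ with sinθ = 0.731354.
The centroid is at the centre, 0.415 m below the top of the plate, so y_c = 4.34 + 0.415 = 4.755 m and h_c = 4.755 × 0.731354 = 3.47759 m.
A = π(0.415)² = 0.541061 m².
Resultant F = γ·h_c·A = 7.74009 × 3.47759 × 0.541061 = 14.5637 kN.
I_c = πr⁴/4 = π × 0.415⁴/4 = 0.023296 m⁴.
Centre of pressure: y_p = y_c + I_c/(y_c·A) = 4.755 + 0.023296/(4.755 × 0.541061) = 4.755 + 0.00905492 = 4.76405 m along the plane.
The resultant acts 0.415 + 0.00905492 = 0.424055 m (along the plate) below the hinge at the top edge, so the moment about the hinge is M = F × 0.424055 = 14.5637 × 0.424055 = 6.17581 kN·m.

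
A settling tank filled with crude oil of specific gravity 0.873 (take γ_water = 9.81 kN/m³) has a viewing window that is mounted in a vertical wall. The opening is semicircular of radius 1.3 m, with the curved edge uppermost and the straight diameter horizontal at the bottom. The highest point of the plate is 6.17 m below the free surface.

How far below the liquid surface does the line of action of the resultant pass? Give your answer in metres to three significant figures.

h_p = 6.94 m

γ = 0.873 × 9.81 = 8.56413 kN/m³.
The centroid lies 4r/(3π) = 0.551737 m above the diameter, so r − 4r/(3π) = 1.3 − 0.551737 = 0.748263 m below the topmost point, so the centroid depth is h_c = 6.17 + 0.748263 = 6.91826 m.
A = πr²/2 = π × 1.3²/2 = 2.65465 m².
Resultant F = γ·h_c·A = 8.56413 × 6.91826 × 2.65465 = 157.285 kN.
I_c = (π/8 − 8/(9π))·r⁴ = 0.109757 × 1.3⁴ = 0.313477 m⁴.
Centre of pressure: y_p = y_c + I_c/(y_c·A) = 6.91826 + 0.313477/(6.91826 × 2.65465) = 6.91826 + 0.0170687 = 6.93533 m along the plane.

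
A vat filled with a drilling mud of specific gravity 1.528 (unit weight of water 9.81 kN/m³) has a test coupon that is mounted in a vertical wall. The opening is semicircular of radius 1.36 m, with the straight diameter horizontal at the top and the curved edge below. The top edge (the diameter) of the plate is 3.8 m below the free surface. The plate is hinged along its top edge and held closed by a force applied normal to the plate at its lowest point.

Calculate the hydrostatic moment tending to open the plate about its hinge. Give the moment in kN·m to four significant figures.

γ = 1.528 × 9.81 = 14.98968 kN/m³.
The centroid of a semicircle lies 4r/(3π) = 0.577202 m from the diameter, here below the top edge, so the centroid depth is h_c = 3.8 + 0.577202 = 4.3772 m.
A = πr²/2 = π × 1.36²/2 = 2.90534 m².
Resultant F = γ·h_c·A = 14.98968 × 4.3772 × 2.90534 = 190.628 kN.
I_c = (π/8 − 8/(9π))·r⁴ = 0.109757 × 1.36⁴ = 0.375481 m⁴.
Centre of pressure: y_p = y_c + I_c/(y_c·A) = 4.3772 + 0.375481/(4.3772 × 2.90534) = 4.3772 + 0.0295253 = 4.40673 m along the plane.
The resultant acts 0.577202 + 0.0295253 = 0.606727 m (along the plate) below the hinge at the top edge, so the moment about the hinge is M = F × 0.606727 = 190.628 × 0.606727 = 115.659 kN·m.

M ≈ 115.7 kN·m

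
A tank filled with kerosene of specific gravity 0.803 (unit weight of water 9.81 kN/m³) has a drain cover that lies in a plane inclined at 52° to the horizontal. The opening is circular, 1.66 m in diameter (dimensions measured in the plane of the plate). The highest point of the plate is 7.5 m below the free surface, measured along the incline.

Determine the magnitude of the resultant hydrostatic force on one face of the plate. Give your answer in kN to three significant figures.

F ≈ 112 kN

γ = 0.803 × 9.81 = 7.87743 kN/m³.
Let θ = 52° be the plate's angle to the horizontal; measure y along the incline from where the plane meets the free surface. Vertical depth h = y·sinθ with sinθ = 0.788011.
The centroid is at the centre, 0.83 m below the top of the plate, so y_c = 7.5 + 0.83 = 8.33 m and h_c = 8.33 × 0.788011 = 6.56413 m.
A = π(0.83)² = 2.16424 m².
Resultant F = γ·h_c·A = 7.87743 × 6.56413 × 2.16424 = 111.91 kN.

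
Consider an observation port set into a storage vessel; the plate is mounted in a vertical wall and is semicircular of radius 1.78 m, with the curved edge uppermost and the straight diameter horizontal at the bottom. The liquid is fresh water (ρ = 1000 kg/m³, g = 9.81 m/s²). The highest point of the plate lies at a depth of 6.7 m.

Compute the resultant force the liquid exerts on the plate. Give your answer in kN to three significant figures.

F ≈ 377 kN

γ = ρg = 1000 × 9.81 = 9810 N/m³ = 9.81 kN/m³.
The centroid lies 4r/(3π) = 0.755455 m above the diameter, so r − 4r/(3π) = 1.78 − 0.755455 = 1.02455 m below the topmost point, so the centroid depth is h_c = 6.7 + 1.02455 = 7.72455 m.
A = πr²/2 = π × 1.78²/2 = 4.97691 m².
Resultant F = γ·h_c·A = 9.81 × 7.72455 × 4.97691 = 377.139 kN.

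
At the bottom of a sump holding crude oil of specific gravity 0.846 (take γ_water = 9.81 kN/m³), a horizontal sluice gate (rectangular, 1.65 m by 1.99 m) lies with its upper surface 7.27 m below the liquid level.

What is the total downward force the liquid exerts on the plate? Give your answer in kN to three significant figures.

F ≈ 198 kN

γ = 0.846 × 9.81 = 8.29926 kN/m³.
The plate is horizontal, so pressure is uniform at p = γ·h = 8.29926 × 7.27 = 60.3356 kN/m².
A = 1.65 × 1.99 = 3.2835 m².
F = p·A = 60.3356 × 3.2835 = 198.112 kN.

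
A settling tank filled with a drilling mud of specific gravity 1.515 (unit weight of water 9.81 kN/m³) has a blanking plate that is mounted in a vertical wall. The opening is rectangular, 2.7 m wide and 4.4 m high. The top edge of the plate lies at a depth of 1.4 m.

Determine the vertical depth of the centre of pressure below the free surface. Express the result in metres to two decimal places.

γ = 1.515 × 9.81 = 14.86215 kN/m³.
The centroid lies 4.4/2 = 2.2 m below the top edge, so the centroid depth is h_c = 1.4 + 2.2 = 3.6 m.
A = 2.7 × 4.4 = 11.88 m².
Resultant F = γ·h_c·A = 14.86215 × 3.6 × 11.88 = 635.624 kN.
I_c = b·h³/12 = 2.7 × 4.4³/12 = 19.1664 m⁴.
Centre of pressure: y_p = y_c + I_c/(y_c·A) = 3.6 + 19.1664/(3.6 × 11.88) = 3.6 + 0.448148 = 4.04815 m along the plane.

h_p = 4.05 m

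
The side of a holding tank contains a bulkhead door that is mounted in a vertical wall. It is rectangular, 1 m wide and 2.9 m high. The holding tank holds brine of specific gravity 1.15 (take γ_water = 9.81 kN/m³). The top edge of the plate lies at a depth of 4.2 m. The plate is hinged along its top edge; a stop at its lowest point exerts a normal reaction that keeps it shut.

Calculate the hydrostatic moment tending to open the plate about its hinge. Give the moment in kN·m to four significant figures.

γ = 1.15 × 9.81 = 11.2815 kN/m³.
The centroid lies 2.9/2 = 1.45 m below the top edge, so the centroid depth is h_c = 4.2 + 1.45 = 5.65 m.
A = 1 × 2.9 = 2.9 m².
Resultant F = γ·h_c·A = 11.2815 × 5.65 × 2.9 = 184.847 kN.
I_c = b·h³/12 = 1 × 2.9³/12 = 2.03242 m⁴.
Centre of pressure: y_p = y_c + I_c/(y_c·A) = 5.65 + 2.03242/(5.65 × 2.9) = 5.65 + 0.124042 = 5.77404 m along the plane.
The resultant acts 1.45 + 0.124042 = 1.57404 m (along the plate) below the hinge at the top edge, so the moment about the hinge is M = F × 1.57404 = 184.847 × 1.57404 = 290.957 kN·m.

M ≈ 291.0 kN·m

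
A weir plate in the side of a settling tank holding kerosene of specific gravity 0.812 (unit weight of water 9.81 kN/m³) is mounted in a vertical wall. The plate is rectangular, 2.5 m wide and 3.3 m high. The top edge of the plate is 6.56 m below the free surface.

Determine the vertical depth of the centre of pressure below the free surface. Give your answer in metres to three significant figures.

h_p = 8.32 m

γ = 0.812 × 9.81 = 7.96572 kN/m³.
The centroid lies 3.3/2 = 1.65 m below the top edge, so the centroid depth is h_c = 6.56 + 1.65 = 8.21 m.
A = 2.5 × 3.3 = 8.25 m².
Resultant F = γ·h_c·A = 7.96572 × 8.21 × 8.25 = 539.538 kN.
I_c = b·h³/12 = 2.5 × 3.3³/12 = 7.48688 m⁴.
Centre of pressure: y_p = y_c + I_c/(y_c·A) = 8.21 + 7.48688/(8.21 × 8.25) = 8.21 + 0.110536 = 8.32054 m along the plane.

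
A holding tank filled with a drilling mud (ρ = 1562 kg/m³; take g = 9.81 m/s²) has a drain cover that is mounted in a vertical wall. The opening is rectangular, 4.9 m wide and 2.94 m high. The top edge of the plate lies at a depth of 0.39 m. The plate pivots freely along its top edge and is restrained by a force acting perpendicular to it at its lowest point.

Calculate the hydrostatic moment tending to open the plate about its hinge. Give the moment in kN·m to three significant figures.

M ≈ 763 kN·m

γ = ρg = 1562 × 9.81 / 1000 = 15.32322 kN/m³.
The centroid lies 2.94/2 = 1.47 m below the top edge, so the centroid depth is h_c = 0.39 + 1.47 = 1.86 m.
A = 4.9 × 2.94 = 14.406 m².
Resultant F = γ·h_c·A = 15.32322 × 1.86 × 14.406 = 410.588 kN.
I_c = b·h³/12 = 4.9 × 2.94³/12 = 10.3766 m⁴.
Centre of pressure: y_p = y_c + I_c/(y_c·A) = 1.86 + 10.3766/(1.86 × 14.406) = 1.86 + 0.387257 = 2.24726 m along the plane.
The resultant acts 1.47 + 0.387257 = 1.85726 m (along the plate) below the hinge at the top edge, so the moment about the hinge is M = F × 1.85726 = 410.588 × 1.85726 = 762.569 kN·m.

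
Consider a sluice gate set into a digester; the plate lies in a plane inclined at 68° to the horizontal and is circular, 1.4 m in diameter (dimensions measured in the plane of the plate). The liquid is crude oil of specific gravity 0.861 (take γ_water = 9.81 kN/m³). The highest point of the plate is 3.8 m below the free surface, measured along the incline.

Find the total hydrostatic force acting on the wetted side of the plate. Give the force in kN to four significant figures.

F ≈ 54.25 kN

γ = 0.861 × 9.81 = 8.44641 kN/m³.
Let θ = 68° be the plate's angle to the horizontal; measure y along the incline from where the plane meets the free surface. Vertical depth h = y·sinθ with sinθ = 0.927184.
The centroid is at the centre, 0.7 m below the top of the plate, so y_c = 3.8 + 0.7 = 4.5 m and h_c = 4.5 × 0.927184 = 4.17233 m.
A = π(0.7)² = 1.53938 m².
Resultant F = γ·h_c·A = 8.44641 × 4.17233 × 1.53938 = 54.2496 kN.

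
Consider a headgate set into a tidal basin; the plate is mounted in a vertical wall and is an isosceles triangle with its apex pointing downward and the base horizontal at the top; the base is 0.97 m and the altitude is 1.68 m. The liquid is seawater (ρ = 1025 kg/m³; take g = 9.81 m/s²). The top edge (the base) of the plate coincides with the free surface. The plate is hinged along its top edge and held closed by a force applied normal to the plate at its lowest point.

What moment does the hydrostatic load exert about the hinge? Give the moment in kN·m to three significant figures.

M ≈ 3.85 kN·m

γ = ρg = 1025 × 9.81 / 1000 = 10.05525 kN/m³.
With the apex down, the centroid sits h/3 = 1.68/3 = 0.56 m below the base (the top edge), so the centroid depth is h_c = 0.56 m.
A = ½ × 0.97 × 1.68 = 0.8148 m².
Resultant F = γ·h_c·A = 10.05525 × 0.56 × 0.8148 = 4.58809 kN.
I_c = b·h³/36 = 0.97 × 1.68³/36 = 0.127761 m⁴.
Centre of pressure: y_p = y_c + I_c/(y_c·A) = 0.56 + 0.127761/(0.56 × 0.8148) = 0.56 + 0.280001 = 0.840001 m along the plane.
The resultant acts 0.56 + 0.280001 = 0.840001 m (along the plate) below the hinge at the top edge, so the moment about the hinge is M = F × 0.840001 = 4.58809 × 0.840001 = 3.854 kN·m.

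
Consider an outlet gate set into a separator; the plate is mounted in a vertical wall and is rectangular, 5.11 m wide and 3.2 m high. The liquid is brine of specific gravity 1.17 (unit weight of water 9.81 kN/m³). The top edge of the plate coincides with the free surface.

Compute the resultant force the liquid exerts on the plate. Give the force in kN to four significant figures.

γ = 1.17 × 9.81 = 11.4777 kN/m³.
The centroid lies 3.2/2 = 1.6 m below the top edge, so the centroid depth is h_c = 1.6 m.
A = 5.11 × 3.2 = 16.352 m².
Resultant F = γ·h_c·A = 11.4777 × 1.6 × 16.352 = 300.293 kN.

F ≈ 300.3 kN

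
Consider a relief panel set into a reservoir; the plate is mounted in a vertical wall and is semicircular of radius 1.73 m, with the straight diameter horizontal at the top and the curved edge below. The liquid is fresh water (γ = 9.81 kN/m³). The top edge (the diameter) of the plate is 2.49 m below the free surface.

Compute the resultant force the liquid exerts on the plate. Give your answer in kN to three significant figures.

γ = 9.81 kN/m³.
The centroid of a semicircle lies 4r/(3π) = 0.734235 m from the diameter, here below the top edge, so the centroid depth is h_c = 2.49 + 0.734235 = 3.22424 m.
A = πr²/2 = π × 1.73²/2 = 4.70124 m².
Resultant F = γ·h_c·A = 9.81 × 3.22424 × 4.70124 = 148.699 kN.

F ≈ 149 kN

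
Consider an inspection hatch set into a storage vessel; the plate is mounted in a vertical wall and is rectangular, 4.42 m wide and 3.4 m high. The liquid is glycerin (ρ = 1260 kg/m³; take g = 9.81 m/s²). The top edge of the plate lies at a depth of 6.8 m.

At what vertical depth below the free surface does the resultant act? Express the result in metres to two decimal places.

h_p = 8.61 m

γ = ρg = 1260 × 9.81 / 1000 = 12.3606 kN/m³.
The centroid lies 3.4/2 = 1.7 m below the top edge, so the centroid depth is h_c = 6.8 + 1.7 = 8.5 m.
A = 4.42 × 3.4 = 15.028 m².
Resultant F = γ·h_c·A = 12.3606 × 8.5 × 15.028 = 1578.92 kN.
I_c = b·h³/12 = 4.42 × 3.4³/12 = 14.477 m⁴.
Centre of pressure: y_p = y_c + I_c/(y_c·A) = 8.5 + 14.477/(8.5 × 15.028) = 8.5 + 0.113334 = 8.61333 m along the plane.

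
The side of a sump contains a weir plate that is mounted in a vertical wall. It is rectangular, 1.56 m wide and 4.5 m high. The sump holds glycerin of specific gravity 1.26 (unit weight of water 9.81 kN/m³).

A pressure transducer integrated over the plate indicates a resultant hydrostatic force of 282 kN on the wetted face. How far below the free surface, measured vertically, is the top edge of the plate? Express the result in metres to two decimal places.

γ = 1.26 × 9.81 = 12.3606 kN/m³.
A = 1.56 × 4.5 = 7.02 m².
From F = γ·h_c·A, the centroid depth is h_c = 282/(12.3606 × 7.02) = 3.24992 m.
The centroid lies 4.5/2 = 2.25 m below the top edge, so the top edge sits at h_top = 3.24992 − 2.25 = 0.99992 m below the surface.

d_top ≈ 1.00 m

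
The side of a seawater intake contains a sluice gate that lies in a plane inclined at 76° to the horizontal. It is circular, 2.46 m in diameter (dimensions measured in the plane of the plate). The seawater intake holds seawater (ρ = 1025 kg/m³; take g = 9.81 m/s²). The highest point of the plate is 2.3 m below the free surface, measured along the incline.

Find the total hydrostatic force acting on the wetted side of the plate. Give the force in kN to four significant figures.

γ = ρg = 1025 × 9.81 / 1000 = 10.05525 kN/m³.
Let θ = 76° be the plate's angle to the horizontal; measure y along the incline from where the plane meets the free surface. Vertical depth h = y·sinθ with sinθ = 0.970296.
The centroid is at the centre, 1.23 m below the top of the plate, so y_c = 2.3 + 1.23 = 3.53 m and h_c = 3.53 × 0.970296 = 3.42514 m.
A = π(1.23)² = 4.75292 m².
Resultant F = γ·h_c·A = 10.05525 × 3.42514 × 4.75292 = 163.694 kN.

F ≈ 163.7 kN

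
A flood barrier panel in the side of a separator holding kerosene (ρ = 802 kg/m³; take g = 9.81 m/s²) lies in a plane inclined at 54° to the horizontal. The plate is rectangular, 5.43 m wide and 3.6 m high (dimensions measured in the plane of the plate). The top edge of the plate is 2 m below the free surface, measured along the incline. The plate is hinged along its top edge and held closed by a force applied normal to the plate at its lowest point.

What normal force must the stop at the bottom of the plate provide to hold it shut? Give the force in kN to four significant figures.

γ = ρg = 802 × 9.81 / 1000 = 7.86762 kN/m³.
Let θ = 54° be the plate's angle to the horizontal; measure y along the incline from where the plane meets the free surface. Vertical depth h = y·sinθ with sinθ = 0.809017.
The centroid lies 3.6/2 = 1.8 m below the top edge, so y_c = 2 + 1.8 = 3.8 m and h_c = 3.8 × 0.809017 = 3.07426 m.
A = 5.43 × 3.6 = 19.548 m².
Resultant F = γ·h_c·A = 7.86762 × 3.07426 × 19.548 = 472.81 kN.
I_c = b·h³/12 = 5.43 × 3.6³/12 = 21.1118 m⁴.
Centre of pressure: y_p = y_c + I_c/(y_c·A) = 3.8 + 21.1118/(3.8 × 19.548) = 3.8 + 0.28421 = 4.08421 m along the plane.
The resultant acts 1.8 + 0.28421 = 2.08421 m (along the plate) below the hinge at the top edge, so the moment about the hinge is M = F × 2.08421 = 472.81 × 2.08421 = 985.435 kN·m.
A normal force at the bottom, 3.6 m from the hinge, must supply this moment: P = 985.435/3.6 = 273.732 kN.

P ≈ 273.7 kN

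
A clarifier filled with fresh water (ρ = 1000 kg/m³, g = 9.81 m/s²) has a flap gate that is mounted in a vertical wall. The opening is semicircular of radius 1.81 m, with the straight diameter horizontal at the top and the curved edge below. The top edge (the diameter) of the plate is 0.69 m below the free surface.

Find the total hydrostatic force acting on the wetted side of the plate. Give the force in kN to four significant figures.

F ≈ 73.61 kN

γ = ρg = 1000 × 9.81 = 9810 N/m³ = 9.81 kN/m³.
The centroid of a semicircle lies 4r/(3π) = 0.768188 m from the diameter, here below the top edge, so the centroid depth is h_c = 0.69 + 0.768188 = 1.45819 m.
A = πr²/2 = π × 1.81²/2 = 5.14609 m².
Resultant F = γ·h_c·A = 9.81 × 1.45819 × 5.14609 = 73.614 kN.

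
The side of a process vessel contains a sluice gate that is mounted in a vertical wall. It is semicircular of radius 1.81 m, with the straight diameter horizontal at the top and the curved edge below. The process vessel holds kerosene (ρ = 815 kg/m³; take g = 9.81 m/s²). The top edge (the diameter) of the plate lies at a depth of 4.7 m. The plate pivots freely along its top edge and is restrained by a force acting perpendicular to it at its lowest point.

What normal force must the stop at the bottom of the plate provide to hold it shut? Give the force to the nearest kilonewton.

P ≈ 101 kN

γ = ρg = 815 × 9.81 / 1000 = 7.99515 kN/m³.
The centroid of a semicircle lies 4r/(3π) = 0.768188 m from the diameter, here below the top edge, so the centroid depth is h_c = 4.7 + 0.768188 = 5.46819 m.
A = πr²/2 = π × 1.81²/2 = 5.14609 m².
Resultant F = γ·h_c·A = 7.99515 × 5.46819 × 5.14609 = 224.982 kN.
I_c = (π/8 − 8/(9π))·r⁴ = 0.109757 × 1.81⁴ = 1.178 m⁴.
Centre of pressure: y_p = y_c + I_c/(y_c·A) = 5.46819 + 1.178/(5.46819 × 5.14609) = 5.46819 + 0.0418624 = 5.51005 m along the plane.
The resultant acts 0.768188 + 0.0418624 = 0.81005 m (along the plate) below the hinge at the top edge, so the moment about the hinge is M = F × 0.81005 = 224.982 × 0.81005 = 182.247 kN·m.
A normal force at the bottom, 1.81 m from the hinge, must supply this moment: P = 182.247/1.81 = 100.689 kN.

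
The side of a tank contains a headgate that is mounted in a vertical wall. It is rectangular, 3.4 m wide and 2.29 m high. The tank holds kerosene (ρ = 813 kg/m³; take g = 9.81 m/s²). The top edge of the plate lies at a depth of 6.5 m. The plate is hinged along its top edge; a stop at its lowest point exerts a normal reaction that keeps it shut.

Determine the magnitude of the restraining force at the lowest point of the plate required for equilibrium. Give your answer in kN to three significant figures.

γ = ρg = 813 × 9.81 / 1000 = 7.97553 kN/m³.
The centroid lies 2.29/2 = 1.145 m below the top edge, so the centroid depth is h_c = 6.5 + 1.145 = 7.645 m.
A = 3.4 × 2.29 = 7.786 m².
Resultant F = γ·h_c·A = 7.97553 × 7.645 × 7.786 = 474.735 kN.
I_c = b·h³/12 = 3.4 × 2.29³/12 = 3.40255 m⁴.
Centre of pressure: y_p = y_c + I_c/(y_c·A) = 7.645 + 3.40255/(7.645 × 7.786) = 7.645 + 0.0571627 = 7.70216 m along the plane.
The resultant acts 1.145 + 0.0571627 = 1.20216 m (along the plate) below the hinge at the top edge, so the moment about the hinge is M = F × 1.20216 = 474.735 × 1.20216 = 570.707 kN·m.
A normal force at the bottom, 2.29 m from the hinge, must supply this moment: P = 570.707/2.29 = 249.217 kN.

P ≈ 249 kN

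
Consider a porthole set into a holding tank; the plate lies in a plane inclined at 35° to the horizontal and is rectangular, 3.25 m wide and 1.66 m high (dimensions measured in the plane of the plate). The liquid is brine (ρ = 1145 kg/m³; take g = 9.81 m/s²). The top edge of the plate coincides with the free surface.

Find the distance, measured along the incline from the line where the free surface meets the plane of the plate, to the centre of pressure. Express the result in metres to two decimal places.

γ = ρg = 1145 × 9.81 / 1000 = 11.23245 kN/m³.
Let θ = 35° be the plate's angle to the horizontal; measure y along the incline from where the plane meets the free surface. Vertical depth h = y·sinθ with sinθ = 0.573576.
The centroid lies 1.66/2 = 0.83 m below the top edge, so y_c = 0.83 m and h_c = 0.83 × 0.573576 = 0.476068 m.
A = 3.25 × 1.66 = 5.395 m².
Resultant F = γ·h_c·A = 11.23245 × 0.476068 × 5.395 = 28.8493 kN.
I_c = b·h³/12 = 3.25 × 1.66³/12 = 1.23887 m⁴.
Centre of pressure: y_p = y_c + I_c/(y_c·A) = 0.83 + 1.23887/(0.83 × 5.395) = 0.83 + 0.276666 = 1.10667 m along the plane.

y_p = 1.11 m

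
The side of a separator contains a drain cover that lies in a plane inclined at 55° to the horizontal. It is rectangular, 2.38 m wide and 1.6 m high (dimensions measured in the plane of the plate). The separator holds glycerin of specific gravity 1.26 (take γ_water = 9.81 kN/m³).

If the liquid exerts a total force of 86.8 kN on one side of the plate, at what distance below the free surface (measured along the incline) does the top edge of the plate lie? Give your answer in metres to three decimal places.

γ = 1.26 × 9.81 = 12.3606 kN/m³.
A = 2.38 × 1.6 = 3.808 m².
From F = γ·h_c·A, the centroid depth is h_c = 86.8/(12.3606 × 3.808) = 1.84409 m.
Let θ = 55° be the plate's angle to the horizontal; measure y along the incline from where the plane meets the free surface. Vertical depth h = y·sinθ with sinθ = 0.819152.
Along the incline, y_c = h_c/sinθ = 1.84409/0.819152 = 2.25122 m.
The centroid lies 1.6/2 = 0.8 m below the top edge, so the top edge sits at y_top = 2.25122 − 0.8 = 1.45122 m along the incline.

y_top ≈ 1.451 m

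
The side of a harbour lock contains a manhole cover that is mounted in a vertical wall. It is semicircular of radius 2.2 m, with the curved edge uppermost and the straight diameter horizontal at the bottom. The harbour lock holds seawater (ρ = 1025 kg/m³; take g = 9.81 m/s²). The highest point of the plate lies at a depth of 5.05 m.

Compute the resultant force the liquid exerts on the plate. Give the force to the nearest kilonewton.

γ = ρg = 1025 × 9.81 / 1000 = 10.05525 kN/m³.
The centroid lies 4r/(3π) = 0.933709 m above the diameter, so r − 4r/(3π) = 2.2 − 0.933709 = 1.26629 m below the topmost point, so the centroid depth is h_c = 5.05 + 1.26629 = 6.31629 m.
A = πr²/2 = π × 2.2²/2 = 7.60265 m².
Resultant F = γ·h_c·A = 10.05525 × 6.31629 × 7.60265 = 482.859 kN.

F ≈ 483 kN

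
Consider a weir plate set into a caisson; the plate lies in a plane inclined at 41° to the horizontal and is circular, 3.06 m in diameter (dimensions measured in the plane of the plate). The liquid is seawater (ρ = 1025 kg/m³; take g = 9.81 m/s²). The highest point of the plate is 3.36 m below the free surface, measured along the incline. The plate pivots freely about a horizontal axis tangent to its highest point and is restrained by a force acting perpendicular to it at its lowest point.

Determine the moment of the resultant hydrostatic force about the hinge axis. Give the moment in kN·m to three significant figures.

γ = ρg = 1025 × 9.81 / 1000 = 10.05525 kN/m³.
Let θ = 41° be the plate's angle to the horizontal; measure y along the incline from where the plane meets the free surface. Vertical depth h = y·sinθ with sinθ = 0.656059.
The centroid is at the centre, 1.53 m below the top of the plate, so y_c = 3.36 + 1.53 = 4.89 m and h_c = 4.89 × 0.656059 = 3.20813 m.
A = π(1.53)² = 7.35415 m².
Resultant F = γ·h_c·A = 10.05525 × 3.20813 × 7.35415 = 237.234 kN.
I_c = πr⁴/4 = π × 1.53⁴/4 = 4.30383 m⁴.
Centre of pressure: y_p = y_c + I_c/(y_c·A) = 4.89 + 4.30383/(4.89 × 7.35415) = 4.89 + 0.119678 = 5.00968 m along the plane.
The resultant acts 1.53 + 0.119678 = 1.64968 m (along the plate) below the hinge at the top edge, so the moment about the hinge is M = F × 1.64968 = 237.234 × 1.64968 = 391.36 kN·m.

M ≈ 391 kN·m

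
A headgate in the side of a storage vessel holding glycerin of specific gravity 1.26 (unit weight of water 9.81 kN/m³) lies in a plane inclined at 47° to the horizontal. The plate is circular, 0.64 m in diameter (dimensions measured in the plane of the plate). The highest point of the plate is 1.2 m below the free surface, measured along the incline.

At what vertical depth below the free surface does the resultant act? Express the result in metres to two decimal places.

γ = 1.26 × 9.81 = 12.3606 kN/m³.
Let θ = 47° be the plate's angle to the horizontal; measure y along the incline from where the plane meets the free surface. Vertical depth h = y·sinθ with sinθ = 0.731354.
The centroid is at the centre, 0.32 m below the top of the plate, so y_c = 1.2 + 0.32 = 1.52 m and h_c = 1.52 × 0.731354 = 1.11166 m.
A = π(0.32)² = 0.321699 m².
Resultant F = γ·h_c·A = 12.3606 × 1.11166 × 0.321699 = 4.4204 kN.
I_c = πr⁴/4 = π × 0.32⁴/4 = 0.0082355 m⁴.
Centre of pressure: y_p = y_c + I_c/(y_c·A) = 1.52 + 0.0082355/(1.52 × 0.321699) = 1.52 + 0.0168421 = 1.53684 m along the plane.
Vertically, h_p = y_p·sinθ = 1.53684 × 0.731354 = 1.12397 m.

h_p = 1.12 m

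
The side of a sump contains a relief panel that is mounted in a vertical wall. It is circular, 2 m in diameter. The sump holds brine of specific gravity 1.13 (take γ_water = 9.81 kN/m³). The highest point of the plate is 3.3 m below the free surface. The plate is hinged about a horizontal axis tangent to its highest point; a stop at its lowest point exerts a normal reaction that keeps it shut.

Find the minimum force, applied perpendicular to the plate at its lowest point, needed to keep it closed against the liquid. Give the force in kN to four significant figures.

P ≈ 79.23 kN

γ = 1.13 × 9.81 = 11.0853 kN/m³.
The centroid is at the centre, 1 m below the top of the plate, so the centroid depth is h_c = 3.3 + 1 = 4.3 m.
A = π(1)² = 3.14159 m².
Resultant F = γ·h_c·A = 11.0853 × 4.3 × 3.14159 = 149.75 kN.
I_c = πr⁴/4 = π × 1⁴/4 = 0.785398 m⁴.
Centre of pressure: y_p = y_c + I_c/(y_c·A) = 4.3 + 0.785398/(4.3 × 3.14159) = 4.3 + 0.0581396 = 4.35814 m along the plane.
The resultant acts 1 + 0.0581396 = 1.05814 m (along the plate) below the hinge at the top edge, so the moment about the hinge is M = F × 1.05814 = 149.75 × 1.05814 = 158.456 kN·m.
A normal force at the bottom, 2 m from the hinge, must supply this moment: P = 158.456/2 = 79.228 kN.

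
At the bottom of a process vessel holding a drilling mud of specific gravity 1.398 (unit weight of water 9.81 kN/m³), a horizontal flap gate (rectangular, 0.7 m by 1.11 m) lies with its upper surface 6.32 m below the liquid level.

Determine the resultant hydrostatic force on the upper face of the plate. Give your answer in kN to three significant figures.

γ = 1.398 × 9.81 = 13.71438 kN/m³.
The plate is horizontal, so pressure is uniform at p = γ·h = 13.71438 × 6.32 = 86.6749 kN/m².
A = 0.7 × 1.11 = 0.777 m².
F = p·A = 86.6749 × 0.777 = 67.3464 kN.

F ≈ 67.3 kN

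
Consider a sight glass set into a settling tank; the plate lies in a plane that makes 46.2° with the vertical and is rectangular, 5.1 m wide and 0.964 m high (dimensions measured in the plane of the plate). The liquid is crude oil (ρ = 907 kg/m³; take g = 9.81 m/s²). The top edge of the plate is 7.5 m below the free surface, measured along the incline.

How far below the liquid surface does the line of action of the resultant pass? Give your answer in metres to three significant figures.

γ = ρg = 907 × 9.81 / 1000 = 8.89767 kN/m³.
The plate makes 46.2° with the vertical, i.e. θ = 90° − 46.2° = 43.8° to the horizontal. Measuring y along the incline from the free-surface line, vertical depth h = y·sinθ with sinθ = 0.692143.
The centroid lies 0.964/2 = 0.482 m below the top edge, so y_c = 7.5 + 0.482 = 7.982 m and h_c = 7.982 × 0.692143 = 5.52469 m.
A = 5.1 × 0.964 = 4.9164 m².
Resultant F = γ·h_c·A = 8.89767 × 5.52469 × 4.9164 = 241.675 kN.
I_c = b·h³/12 = 5.1 × 0.964³/12 = 0.380733 m⁴.
Centre of pressure: y_p = y_c + I_c/(y_c·A) = 7.982 + 0.380733/(7.982 × 4.9164) = 7.982 + 0.00970201 = 7.9917 m along the plane.
Vertically, h_p = y_p·sinθ = 7.9917 × 0.692143 = 5.5314 m.

h_p = 5.53 m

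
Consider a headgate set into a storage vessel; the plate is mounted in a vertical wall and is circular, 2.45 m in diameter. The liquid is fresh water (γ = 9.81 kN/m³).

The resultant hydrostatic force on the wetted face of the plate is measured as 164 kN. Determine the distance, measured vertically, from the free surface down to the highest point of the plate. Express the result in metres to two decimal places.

γ = 9.81 kN/m³.
A = π(1.225)² = 4.71435 m².
From F = γ·h_c·A, the centroid depth is h_c = 164/(9.81 × 4.71435) = 3.54612 m.
The centroid is at the centre, 1.225 m below the top of the plate, so the highest point sits at h_top = 3.54612 − 1.225 = 2.32112 m below the surface.

d_top ≈ 2.32 m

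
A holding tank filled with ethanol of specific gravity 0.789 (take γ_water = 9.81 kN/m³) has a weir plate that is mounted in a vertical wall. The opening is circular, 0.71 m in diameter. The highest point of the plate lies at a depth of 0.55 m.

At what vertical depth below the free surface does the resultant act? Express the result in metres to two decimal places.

γ = 0.789 × 9.81 = 7.74009 kN/m³.
The centroid is at the centre, 0.355 m below the top of the plate, so the centroid depth is h_c = 0.55 + 0.355 = 0.905 m.
A = π(0.355)² = 0.395919 m².
Resultant F = γ·h_c·A = 7.74009 × 0.905 × 0.395919 = 2.77333 kN.
I_c = πr⁴/4 = π × 0.355⁴/4 = 0.0124739 m⁴.
Centre of pressure: y_p = y_c + I_c/(y_c·A) = 0.905 + 0.0124739/(0.905 × 0.395919) = 0.905 + 0.0348135 = 0.939814 m along the plane.

h_p = 0.94 m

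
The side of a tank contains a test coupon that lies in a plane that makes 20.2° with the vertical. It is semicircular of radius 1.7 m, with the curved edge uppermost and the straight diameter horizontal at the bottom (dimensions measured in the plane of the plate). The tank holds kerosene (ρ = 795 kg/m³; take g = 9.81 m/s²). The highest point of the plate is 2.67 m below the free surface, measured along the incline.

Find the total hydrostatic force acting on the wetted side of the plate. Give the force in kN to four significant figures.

F ≈ 121.2 kN

γ = ρg = 795 × 9.81 / 1000 = 7.79895 kN/m³.
The plate makes 20.2° with the vertical, i.e. θ = 90° − 20.2° = 69.8° to the horizontal. Measuring y along the incline from the free-surface line, vertical depth h = y·sinθ with sinθ = 0.938493.
The centroid lies 4r/(3π) = 0.721502 m above the diameter, so r − 4r/(3π) = 1.7 − 0.721502 = 0.978498 m below the topmost point, so y_c = 2.67 + 0.978498 = 3.6485 m and h_c = 3.6485 × 0.938493 = 3.42409 m.
A = πr²/2 = π × 1.7²/2 = 4.5396 m².
Resultant F = γ·h_c·A = 7.79895 × 3.42409 × 4.5396 = 121.227 kN.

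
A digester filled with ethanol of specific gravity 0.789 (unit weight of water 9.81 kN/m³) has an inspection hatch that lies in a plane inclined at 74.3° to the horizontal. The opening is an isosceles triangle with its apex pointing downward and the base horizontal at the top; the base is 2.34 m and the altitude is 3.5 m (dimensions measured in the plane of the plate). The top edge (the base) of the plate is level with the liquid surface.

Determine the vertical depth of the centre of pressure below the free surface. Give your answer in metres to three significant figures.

h_p = 1.68 m

γ = 0.789 × 9.81 = 7.74009 kN/m³.
Let θ = 74.3° be the plate's angle to the horizontal; measure y along the incline from where the plane meets the free surface. Vertical depth h = y·sinθ with sinθ = 0.962692.
With the apex down, the centroid sits h/3 = 3.5/3 = 1.16667 m below the base (the top edge), so y_c = 1.16667 m and h_c = 1.16667 × 0.962692 = 1.12314 m.
A = ½ × 2.34 × 3.5 = 4.095 m².
Resultant F = γ·h_c·A = 7.74009 × 1.12314 × 4.095 = 35.5987 kN.
I_c = b·h³/36 = 2.34 × 3.5³/36 = 2.78688 m⁴.
Centre of pressure: y_p = y_c + I_c/(y_c·A) = 1.16667 + 2.78688/(1.16667 × 4.095) = 1.16667 + 0.583333 = 1.75 m along the plane.
Vertically, h_p = y_p·sinθ = 1.75 × 0.962692 = 1.68471 m.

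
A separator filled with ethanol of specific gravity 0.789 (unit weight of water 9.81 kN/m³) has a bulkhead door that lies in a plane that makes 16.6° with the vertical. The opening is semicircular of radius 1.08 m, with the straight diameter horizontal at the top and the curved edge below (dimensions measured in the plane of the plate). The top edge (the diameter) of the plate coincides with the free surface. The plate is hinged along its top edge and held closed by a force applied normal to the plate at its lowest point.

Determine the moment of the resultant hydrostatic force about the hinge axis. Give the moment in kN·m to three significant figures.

γ = 0.789 × 9.81 = 7.74009 kN/m³.
The plate makes 16.6° with the vertical, i.e. θ = 90° − 16.6° = 73.4° to the horizontal. Measuring y along the incline from the free-surface line, vertical depth h = y·sinθ with sinθ = 0.958323.
The centroid of a semicircle lies 4r/(3π) = 0.458366 m from the diameter, here below the top edge, so y_c = 0.458366 m and h_c = 0.458366 × 0.958323 = 0.439263 m.
A = πr²/2 = π × 1.08²/2 = 1.83218 m².
Resultant F = γ·h_c·A = 7.74009 × 0.439263 × 1.83218 = 6.22929 kN.
I_c = (π/8 − 8/(9π))·r⁴ = 0.109757 × 1.08⁴ = 0.149323 m⁴.
Centre of pressure: y_p = y_c + I_c/(y_c·A) = 0.458366 + 0.149323/(0.458366 × 1.83218) = 0.458366 + 0.177806 = 0.636172 m along the plane.
The resultant acts 0.458366 + 0.177806 = 0.636172 m (along the plate) below the hinge at the top edge, so the moment about the hinge is M = F × 0.636172 = 6.22929 × 0.636172 = 3.9629 kN·m.

M ≈ 3.96 kN·m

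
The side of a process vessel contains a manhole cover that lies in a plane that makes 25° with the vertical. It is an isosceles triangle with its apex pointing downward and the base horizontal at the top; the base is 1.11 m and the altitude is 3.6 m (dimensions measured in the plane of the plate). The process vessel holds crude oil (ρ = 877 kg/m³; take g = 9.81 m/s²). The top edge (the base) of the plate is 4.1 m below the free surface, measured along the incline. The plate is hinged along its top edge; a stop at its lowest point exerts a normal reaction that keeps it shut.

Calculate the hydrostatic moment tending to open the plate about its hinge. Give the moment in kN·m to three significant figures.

M ≈ 110 kN·m

γ = ρg = 877 × 9.81 / 1000 = 8.60337 kN/m³.
The plate makes 25° with the vertical, i.e. θ = 90° − 25° = 65° to the horizontal. Measuring y along the incline from the free-surface line, vertical depth h = y·sinθ with sinθ = 0.906308.
With the apex down, the centroid sits h/3 = 3.6/3 = 1.2 m below the base (the top edge), so y_c = 4.1 + 1.2 = 5.3 m and h_c = 5.3 × 0.906308 = 4.80343 m.
A = ½ × 1.11 × 3.6 = 1.998 m².
Resultant F = γ·h_c·A = 8.60337 × 4.80343 × 1.998 = 82.5687 kN.
I_c = b·h³/36 = 1.11 × 3.6³/36 = 1.43856 m⁴.
Centre of pressure: y_p = y_c + I_c/(y_c·A) = 5.3 + 1.43856/(5.3 × 1.998) = 5.3 + 0.135849 = 5.43585 m along the plane.
The resultant acts 1.2 + 0.135849 = 1.33585 m (along the plate) below the hinge at the top edge, so the moment about the hinge is M = F × 1.33585 = 82.5687 × 1.33585 = 110.299 kN·m.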